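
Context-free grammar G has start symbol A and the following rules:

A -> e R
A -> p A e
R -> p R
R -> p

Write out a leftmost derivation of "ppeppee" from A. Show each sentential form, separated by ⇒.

A ⇒ pAe ⇒ ppAee ⇒ ppeRee ⇒ ppepRee ⇒ ppeppee

A ⇒ pAe   [A -> p A e]
pAe ⇒ ppAee   [A -> p A e]
ppAee ⇒ ppeRee   [A -> e R]
ppeRee ⇒ ppepRee   [R -> p R]
ppepRee ⇒ ppeppee   [R -> p]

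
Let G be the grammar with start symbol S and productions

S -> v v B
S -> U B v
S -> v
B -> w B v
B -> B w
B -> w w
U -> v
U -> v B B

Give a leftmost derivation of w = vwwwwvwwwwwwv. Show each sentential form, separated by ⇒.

S ⇒ UBv   [S -> U B v]
UBv ⇒ vBBBv   [U -> v B B]
vBBBv ⇒ vBwBBv   [B -> B w]
vBwBBv ⇒ vwBvwBBv   [B -> w B v]
vwBvwBBv ⇒ vwBwvwBBv   [B -> B w]
vwBwvwBBv ⇒ vwwwwvwBBv   [B -> w w]
vwwwwvwBBv ⇒ vwwwwvwBwBv   [B -> B w]
vwwwwvwBwBv ⇒ vwwwwvwwwwBv   [B -> w w]
vwwwwvwwwwBv ⇒ vwwwwvwwwwwwv   [B -> w w]

S ⇒ UBv ⇒ vBBBv ⇒ vBwBBv ⇒ vwBvwBBv ⇒ vwBwvwBBv ⇒ vwwwwvwBBv ⇒ vwwwwvwBwBv ⇒ vwwwwvwwwwBv ⇒ vwwwwvwwwwwwv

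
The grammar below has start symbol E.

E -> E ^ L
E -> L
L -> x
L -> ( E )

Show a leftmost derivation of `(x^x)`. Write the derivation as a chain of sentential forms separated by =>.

E => L   [E -> L]
L => (E)   [L -> ( E )]
(E) => (E^L)   [E -> E ^ L]
(E^L) => (L^L)   [E -> L]
(L^L) => (x^L)   [L -> x]
(x^L) => (x^x)   [L -> x]

E => L => (E) => (E^L) => (L^L) => (x^L) => (x^x)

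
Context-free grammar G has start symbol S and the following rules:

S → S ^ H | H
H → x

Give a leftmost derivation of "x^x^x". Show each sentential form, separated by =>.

S => S^H   [S → S ^ H]
S^H => S^H^H   [S → S ^ H]
S^H^H => H^H^H   [S → H]
H^H^H => x^H^H   [H → x]
x^H^H => x^x^H   [H → x]
x^x^H => x^x^x   [H → x]

S => S^H => S^H^H => H^H^H => x^H^H => x^x^H => x^x^x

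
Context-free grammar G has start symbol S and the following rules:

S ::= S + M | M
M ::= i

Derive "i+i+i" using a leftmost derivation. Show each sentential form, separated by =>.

S => S+M => S+M+M => M+M+M => i+M+M => i+i+M => i+i+i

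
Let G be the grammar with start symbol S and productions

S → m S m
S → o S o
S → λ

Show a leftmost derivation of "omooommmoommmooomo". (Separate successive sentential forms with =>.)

S => oSo   [S → o S o]
oSo => omSmo   [S → m S m]
omSmo => omoSomo   [S → o S o]
omoSomo => omooSoomo   [S → o S o]
omooSoomo => omoooSooomo   [S → o S o]
omoooSooomo => omooomSmooomo   [S → m S m]
omooomSmooomo => omooommSmmooomo   [S → m S m]
omooommSmmooomo => omooommmSmmmooomo   [S → m S m]
omooommmSmmmooomo => omooommmoSommmooomo   [S → o S o]
omooommmoSommmooomo => omooommmoommmooomo   [S → λ]

S => oSo => omSmo => omoSomo => omooSoomo => omoooSooomo => omooomSmooomo => omooommSmmooomo => omooommmSmmmooomo => omooommmoSommmooomo => omooommmoommmooomo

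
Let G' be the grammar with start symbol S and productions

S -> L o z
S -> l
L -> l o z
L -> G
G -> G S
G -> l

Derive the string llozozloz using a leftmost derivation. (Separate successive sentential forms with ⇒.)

S⇒Loz⇒Goz⇒GSoz⇒GSSoz⇒lSSoz⇒lLozSoz⇒llozozSoz⇒llozozloz

S ⇒ Loz   [S -> L o z]
Loz ⇒ Goz   [L -> G]
Goz ⇒ GSoz   [G -> G S]
GSoz ⇒ GSSoz   [G -> G S]
GSSoz ⇒ lSSoz   [G -> l]
lSSoz ⇒ lLozSoz   [S -> L o z]
lLozSoz ⇒ llozozSoz   [L -> l o z]
llozozSoz ⇒ llozozloz   [S -> l]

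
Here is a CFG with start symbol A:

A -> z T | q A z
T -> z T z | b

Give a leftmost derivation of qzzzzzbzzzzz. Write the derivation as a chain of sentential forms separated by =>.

A => qAz => qzTz => qzzTzz => qzzzTzzz => qzzzzTzzzz => qzzzzzTzzzzz => qzzzzzbzzzzz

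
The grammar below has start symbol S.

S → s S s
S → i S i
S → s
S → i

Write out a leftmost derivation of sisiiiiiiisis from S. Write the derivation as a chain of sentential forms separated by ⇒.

S ⇒ sSs ⇒ siSis ⇒ sisSsis ⇒ sisiSisis ⇒ sisiiSiisis ⇒ sisiiiSiiisis ⇒ sisiiiiiiisis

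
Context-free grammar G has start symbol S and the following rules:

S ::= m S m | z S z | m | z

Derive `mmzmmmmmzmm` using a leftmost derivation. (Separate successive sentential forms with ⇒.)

S ⇒ mSm   [S ::= m S m]
mSm ⇒ mmSmm   [S ::= m S m]
mmSmm ⇒ mmzSzmm   [S ::= z S z]
mmzSzmm ⇒ mmzmSmzmm   [S ::= m S m]
mmzmSmzmm ⇒ mmzmmSmmzmm   [S ::= m S m]
mmzmmSmmzmm ⇒ mmzmmmmmzmm   [S ::= m]

S ⇒ mSm ⇒ mmSmm ⇒ mmzSzmm ⇒ mmzmSmzmm ⇒ mmzmmSmmzmm ⇒ mmzmmmmmzmm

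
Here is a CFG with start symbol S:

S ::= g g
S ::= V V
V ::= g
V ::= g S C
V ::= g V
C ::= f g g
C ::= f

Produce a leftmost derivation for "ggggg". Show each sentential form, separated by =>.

S => VV => gVV => ggVV => gggV => ggggV => ggggg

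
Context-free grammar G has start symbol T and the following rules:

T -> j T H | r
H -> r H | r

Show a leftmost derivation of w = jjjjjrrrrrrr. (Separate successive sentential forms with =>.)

T => jTH => jjTHH => jjjTHHH => jjjjTHHHH => jjjjjTHHHHH => jjjjjrHHHHH => jjjjjrrHHHH => jjjjjrrrHHH => jjjjjrrrrHH => jjjjjrrrrrHH => jjjjjrrrrrrH => jjjjjrrrrrrr

T => jTH   [T -> j T H]
jTH => jjTHH   [T -> j T H]
jjTHH => jjjTHHH   [T -> j T H]
jjjTHHH => jjjjTHHHH   [T -> j T H]
jjjjTHHHH => jjjjjTHHHHH   [T -> j T H]
jjjjjTHHHHH => jjjjjrHHHHH   [T -> r]
jjjjjrHHHHH => jjjjjrrHHHH   [H -> r]
jjjjjrrHHHH => jjjjjrrrHHH   [H -> r]
jjjjjrrrHHH => jjjjjrrrrHH   [H -> r]
jjjjjrrrrHH => jjjjjrrrrrHH   [H -> r H]
jjjjjrrrrrHH => jjjjjrrrrrrH   [H -> r]
jjjjjrrrrrrH => jjjjjrrrrrrr   [H -> r]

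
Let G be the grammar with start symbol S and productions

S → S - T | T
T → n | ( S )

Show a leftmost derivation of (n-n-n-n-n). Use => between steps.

S => T   [S → T]
T => (S)   [T → ( S )]
(S) => (S-T)   [S → S - T]
(S-T) => (S-T-T)   [S → S - T]
(S-T-T) => (S-T-T-T)   [S → S - T]
(S-T-T-T) => (S-T-T-T-T)   [S → S - T]
(S-T-T-T-T) => (T-T-T-T-T)   [S → T]
(T-T-T-T-T) => (n-T-T-T-T)   [T → n]
(n-T-T-T-T) => (n-n-T-T-T)   [T → n]
(n-n-T-T-T) => (n-n-n-T-T)   [T → n]
(n-n-n-T-T) => (n-n-n-n-T)   [T → n]
(n-n-n-n-T) => (n-n-n-n-n)   [T → n]

S => T => (S) => (S-T) => (S-T-T) => (S-T-T-T) => (S-T-T-T-T) => (T-T-T-T-T) => (n-T-T-T-T) => (n-n-T-T-T) => (n-n-n-T-T) => (n-n-n-n-T) => (n-n-n-n-n)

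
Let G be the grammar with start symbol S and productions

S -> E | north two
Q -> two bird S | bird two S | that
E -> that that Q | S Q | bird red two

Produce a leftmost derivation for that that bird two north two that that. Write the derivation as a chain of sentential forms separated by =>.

S => E => S Q => E Q => S Q Q => E Q Q => that that Q Q Q => that that bird two S Q Q => that that bird two north two Q Q => that that bird two north two that Q => that that bird two north two that that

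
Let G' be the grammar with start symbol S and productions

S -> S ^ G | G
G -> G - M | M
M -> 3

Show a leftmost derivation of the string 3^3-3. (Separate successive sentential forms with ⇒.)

S ⇒ S^G ⇒ G^G ⇒ M^G ⇒ 3^G ⇒ 3^G-M ⇒ 3^M-M ⇒ 3^3-M ⇒ 3^3-3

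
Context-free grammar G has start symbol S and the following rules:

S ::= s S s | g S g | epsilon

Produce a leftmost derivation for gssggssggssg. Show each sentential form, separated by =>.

S=>gSg=>gsSsg=>gssSssg=>gssgSgssg=>gssggSggssg=>gssggsSsggssg=>gssggssggssg

S => gSg   [S ::= g S g]
gSg => gsSsg   [S ::= s S s]
gsSsg => gssSssg   [S ::= s S s]
gssSssg => gssgSgssg   [S ::= g S g]
gssgSgssg => gssggSggssg   [S ::= g S g]
gssggSggssg => gssggsSsggssg   [S ::= s S s]
gssggsSsggssg => gssggssggssg   [S ::= epsilon]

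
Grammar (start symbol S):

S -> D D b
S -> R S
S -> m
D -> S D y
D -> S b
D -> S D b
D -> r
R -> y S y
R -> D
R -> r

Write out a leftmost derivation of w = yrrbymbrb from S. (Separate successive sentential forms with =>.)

S => DDb => SbDb => RSbDb => ySySbDb => yDDbySbDb => yrDbySbDb => yrrbySbDb => yrrbymbDb => yrrbymbrb

S => DDb   [S -> D D b]
DDb => SbDb   [D -> S b]
SbDb => RSbDb   [S -> R S]
RSbDb => ySySbDb   [R -> y S y]
ySySbDb => yDDbySbDb   [S -> D D b]
yDDbySbDb => yrDbySbDb   [D -> r]
yrDbySbDb => yrrbySbDb   [D -> r]
yrrbySbDb => yrrbymbDb   [S -> m]
yrrbymbDb => yrrbymbrb   [D -> r]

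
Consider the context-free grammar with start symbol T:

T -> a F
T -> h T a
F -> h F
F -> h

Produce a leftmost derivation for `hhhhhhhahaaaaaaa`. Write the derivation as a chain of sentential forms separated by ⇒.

T ⇒ hTa ⇒ hhTaa ⇒ hhhTaaa ⇒ hhhhTaaaa ⇒ hhhhhTaaaaa ⇒ hhhhhhTaaaaaa ⇒ hhhhhhhTaaaaaaa ⇒ hhhhhhhaFaaaaaaa ⇒ hhhhhhhahaaaaaaa

T ⇒ hTa   [T -> h T a]
hTa ⇒ hhTaa   [T -> h T a]
hhTaa ⇒ hhhTaaa   [T -> h T a]
hhhTaaa ⇒ hhhhTaaaa   [T -> h T a]
hhhhTaaaa ⇒ hhhhhTaaaaa   [T -> h T a]
hhhhhTaaaaa ⇒ hhhhhhTaaaaaa   [T -> h T a]
hhhhhhTaaaaaa ⇒ hhhhhhhTaaaaaaa   [T -> h T a]
hhhhhhhTaaaaaaa ⇒ hhhhhhhaFaaaaaaa   [T -> a F]
hhhhhhhaFaaaaaaa ⇒ hhhhhhhahaaaaaaa   [F -> h]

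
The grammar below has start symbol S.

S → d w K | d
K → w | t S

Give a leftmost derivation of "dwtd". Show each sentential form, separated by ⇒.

S ⇒ dwK   [S → d w K]
dwK ⇒ dwtS   [K → t S]
dwtS ⇒ dwtd   [S → d]

S ⇒ dwK ⇒ dwtS ⇒ dwtd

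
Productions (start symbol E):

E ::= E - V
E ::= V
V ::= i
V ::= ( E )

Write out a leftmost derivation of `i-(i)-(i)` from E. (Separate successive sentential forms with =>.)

E => E-V => E-V-V => V-V-V => i-V-V => i-(E)-V => i-(V)-V => i-(i)-V => i-(i)-(E) => i-(i)-(V) => i-(i)-(i)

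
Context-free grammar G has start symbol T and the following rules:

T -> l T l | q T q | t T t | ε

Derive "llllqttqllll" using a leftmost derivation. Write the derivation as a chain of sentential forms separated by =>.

T=>lTl=>llTll=>lllTlll=>llllTllll=>llllqTqllll=>llllqtTtqllll=>llllqttqllll

T => lTl   [T -> l T l]
lTl => llTll   [T -> l T l]
llTll => lllTlll   [T -> l T l]
lllTlll => llllTllll   [T -> l T l]
llllTllll => llllqTqllll   [T -> q T q]
llllqTqllll => llllqtTtqllll   [T -> t T t]
llllqtTtqllll => llllqttqllll   [T -> ε]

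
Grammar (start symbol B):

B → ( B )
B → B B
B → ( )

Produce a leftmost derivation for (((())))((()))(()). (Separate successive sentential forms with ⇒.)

B ⇒ BB ⇒ BBB ⇒ (B)BB ⇒ ((B))BB ⇒ (((B)))BB ⇒ (((())))BB ⇒ (((())))(B)B ⇒ (((())))((B))B ⇒ (((())))((()))B ⇒ (((())))((()))(B) ⇒ (((())))((()))(())

B ⇒ BB   [B → B B]
BB ⇒ BBB   [B → B B]
BBB ⇒ (B)BB   [B → ( B )]
(B)BB ⇒ ((B))BB   [B → ( B )]
((B))BB ⇒ (((B)))BB   [B → ( B )]
(((B)))BB ⇒ (((())))BB   [B → ( )]
(((())))BB ⇒ (((())))(B)B   [B → ( B )]
(((())))(B)B ⇒ (((())))((B))B   [B → ( B )]
(((())))((B))B ⇒ (((())))((()))B   [B → ( )]
(((())))((()))B ⇒ (((())))((()))(B)   [B → ( B )]
(((())))((()))(B) ⇒ (((())))((()))(())   [B → ( )]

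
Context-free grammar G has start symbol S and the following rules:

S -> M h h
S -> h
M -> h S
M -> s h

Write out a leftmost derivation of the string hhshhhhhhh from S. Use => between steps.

S=>Mhh=>hShh=>hMhhhh=>hhShhhh=>hhMhhhhhh=>hhshhhhhhh

S => Mhh   [S -> M h h]
Mhh => hShh   [M -> h S]
hShh => hMhhhh   [S -> M h h]
hMhhhh => hhShhhh   [M -> h S]
hhShhhh => hhMhhhhhh   [S -> M h h]
hhMhhhhhh => hhshhhhhhh   [M -> s h]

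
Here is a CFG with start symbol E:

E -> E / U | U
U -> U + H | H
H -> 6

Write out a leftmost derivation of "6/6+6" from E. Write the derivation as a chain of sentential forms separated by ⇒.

E ⇒ E/U ⇒ U/U ⇒ H/U ⇒ 6/U ⇒ 6/U+H ⇒ 6/H+H ⇒ 6/6+H ⇒ 6/6+6

E ⇒ E/U   [E -> E / U]
E/U ⇒ U/U   [E -> U]
U/U ⇒ H/U   [U -> H]
H/U ⇒ 6/U   [H -> 6]
6/U ⇒ 6/U+H   [U -> U + H]
6/U+H ⇒ 6/H+H   [U -> H]
6/H+H ⇒ 6/6+H   [H -> 6]
6/6+H ⇒ 6/6+6   [H -> 6]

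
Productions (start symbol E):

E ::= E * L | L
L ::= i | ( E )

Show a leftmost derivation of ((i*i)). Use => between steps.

E => L => (E) => (L) => ((E)) => ((E*L)) => ((L*L)) => ((i*L)) => ((i*i))

E => L   [E ::= L]
L => (E)   [L ::= ( E )]
(E) => (L)   [E ::= L]
(L) => ((E))   [L ::= ( E )]
((E)) => ((E*L))   [E ::= E * L]
((E*L)) => ((L*L))   [E ::= L]
((L*L)) => ((i*L))   [L ::= i]
((i*L)) => ((i*i))   [L ::= i]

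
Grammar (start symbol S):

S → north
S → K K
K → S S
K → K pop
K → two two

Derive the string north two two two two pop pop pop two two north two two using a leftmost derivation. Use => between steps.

S => K K => S S K => K K S K => K pop K S K => K pop pop K S K => K pop pop pop K S K => S S pop pop pop K S K => north S pop pop pop K S K => north K K pop pop pop K S K => north two two K pop pop pop K S K => north two two two two pop pop pop K S K => north two two two two pop pop pop two two S K => north two two two two pop pop pop two two north K => north two two two two pop pop pop two two north two two

S => K K   [S → K K]
K K => S S K   [K → S S]
S S K => K K S K   [S → K K]
K K S K => K pop K S K   [K → K pop]
K pop K S K => K pop pop K S K   [K → K pop]
K pop pop K S K => K pop pop pop K S K   [K → K pop]
K pop pop pop K S K => S S pop pop pop K S K   [K → S S]
S S pop pop pop K S K => north S pop pop pop K S K   [S → north]
north S pop pop pop K S K => north K K pop pop pop K S K   [S → K K]
north K K pop pop pop K S K => north two two K pop pop pop K S K   [K → two two]
north two two K pop pop pop K S K => north two two two two pop pop pop K S K   [K → two two]
north two two two two pop pop pop K S K => north two two two two pop pop pop two two S K   [K → two two]
north two two two two pop pop pop two two S K => north two two two two pop pop pop two two north K   [S → north]
north two two two two pop pop pop two two north K => north two two two two pop pop pop two two north two two   [K → two two]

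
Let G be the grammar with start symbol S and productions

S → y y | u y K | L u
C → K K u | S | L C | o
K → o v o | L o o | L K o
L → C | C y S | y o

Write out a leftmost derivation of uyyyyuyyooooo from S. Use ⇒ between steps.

S⇒uyK⇒uyLoo⇒uyCySoo⇒uySySoo⇒uyyyySoo⇒uyyyyuyKoo⇒uyyyyuyLoooo⇒uyyyyuyyooooo

S ⇒ uyK   [S → u y K]
uyK ⇒ uyLoo   [K → L o o]
uyLoo ⇒ uyCySoo   [L → C y S]
uyCySoo ⇒ uySySoo   [C → S]
uySySoo ⇒ uyyyySoo   [S → y y]
uyyyySoo ⇒ uyyyyuyKoo   [S → u y K]
uyyyyuyKoo ⇒ uyyyyuyLoooo   [K → L o o]
uyyyyuyLoooo ⇒ uyyyyuyyooooo   [L → y o]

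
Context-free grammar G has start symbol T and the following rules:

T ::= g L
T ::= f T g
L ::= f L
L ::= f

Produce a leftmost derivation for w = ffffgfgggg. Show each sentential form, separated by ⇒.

T ⇒ fTg ⇒ ffTgg ⇒ fffTggg ⇒ ffffTgggg ⇒ ffffgLgggg ⇒ ffffgfgggg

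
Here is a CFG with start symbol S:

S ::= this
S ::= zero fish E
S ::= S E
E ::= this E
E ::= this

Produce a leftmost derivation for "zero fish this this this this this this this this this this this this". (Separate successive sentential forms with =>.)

S => zero fish E => zero fish this E => zero fish this this E => zero fish this this this E => zero fish this this this this E => zero fish this this this this this E => zero fish this this this this this this E => zero fish this this this this this this this E => zero fish this this this this this this this this E => zero fish this this this this this this this this this E => zero fish this this this this this this this this this this E => zero fish this this this this this this this this this this this E => zero fish this this this this this this this this this this this this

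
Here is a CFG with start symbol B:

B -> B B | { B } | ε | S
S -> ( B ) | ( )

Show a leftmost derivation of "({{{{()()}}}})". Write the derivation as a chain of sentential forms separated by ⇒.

B⇒S⇒(B)⇒(BB)⇒({B}B)⇒({{B}}B)⇒({{{B}}}B)⇒({{{{B}}}}B)⇒({{{{BB}}}}B)⇒({{{{SB}}}}B)⇒({{{{()B}}}}B)⇒({{{{()S}}}}B)⇒({{{{()(B)}}}}B)⇒({{{{()()}}}}B)⇒({{{{()()}}}})

B ⇒ S   [B -> S]
S ⇒ (B)   [S -> ( B )]
(B) ⇒ (BB)   [B -> B B]
(BB) ⇒ ({B}B)   [B -> { B }]
({B}B) ⇒ ({{B}}B)   [B -> { B }]
({{B}}B) ⇒ ({{{B}}}B)   [B -> { B }]
({{{B}}}B) ⇒ ({{{{B}}}}B)   [B -> { B }]
({{{{B}}}}B) ⇒ ({{{{BB}}}}B)   [B -> B B]
({{{{BB}}}}B) ⇒ ({{{{SB}}}}B)   [B -> S]
({{{{SB}}}}B) ⇒ ({{{{()B}}}}B)   [S -> ( )]
({{{{()B}}}}B) ⇒ ({{{{()S}}}}B)   [B -> S]
({{{{()S}}}}B) ⇒ ({{{{()(B)}}}}B)   [S -> ( B )]
({{{{()(B)}}}}B) ⇒ ({{{{()()}}}}B)   [B -> ε]
({{{{()()}}}}B) ⇒ ({{{{()()}}}})   [B -> ε]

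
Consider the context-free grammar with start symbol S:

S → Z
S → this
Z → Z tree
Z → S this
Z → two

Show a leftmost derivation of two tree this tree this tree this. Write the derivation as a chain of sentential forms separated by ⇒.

S ⇒ Z   [S → Z]
Z ⇒ S this   [Z → S this]
S this ⇒ Z this   [S → Z]
Z this ⇒ Z tree this   [Z → Z tree]
Z tree this ⇒ S this tree this   [Z → S this]
S this tree this ⇒ Z this tree this   [S → Z]
Z this tree this ⇒ Z tree this tree this   [Z → Z tree]
Z tree this tree this ⇒ S this tree this tree this   [Z → S this]
S this tree this tree this ⇒ Z this tree this tree this   [S → Z]
Z this tree this tree this ⇒ Z tree this tree this tree this   [Z → Z tree]
Z tree this tree this tree this ⇒ two tree this tree this tree this   [Z → two]

S ⇒ Z ⇒ S this ⇒ Z this ⇒ Z tree this ⇒ S this tree this ⇒ Z this tree this ⇒ Z tree this tree this ⇒ S this tree this tree this ⇒ Z this tree this tree this ⇒ Z tree this tree this tree this ⇒ two tree this tree this tree this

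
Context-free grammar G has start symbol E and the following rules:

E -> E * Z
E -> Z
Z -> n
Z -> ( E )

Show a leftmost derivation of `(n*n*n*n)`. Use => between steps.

E => Z => (E) => (E*Z) => (E*Z*Z) => (E*Z*Z*Z) => (Z*Z*Z*Z) => (n*Z*Z*Z) => (n*n*Z*Z) => (n*n*n*Z) => (n*n*n*n)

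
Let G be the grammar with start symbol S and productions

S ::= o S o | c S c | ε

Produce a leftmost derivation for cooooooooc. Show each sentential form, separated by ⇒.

S ⇒ cSc ⇒ coSoc ⇒ cooSooc ⇒ coooSoooc ⇒ cooooSooooc ⇒ cooooooooc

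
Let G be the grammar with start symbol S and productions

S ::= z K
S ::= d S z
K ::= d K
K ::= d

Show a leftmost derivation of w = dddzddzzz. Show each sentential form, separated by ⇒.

S⇒dSz⇒ddSzz⇒dddSzzz⇒dddzKzzz⇒dddzdKzzz⇒dddzddzzz

S ⇒ dSz   [S ::= d S z]
dSz ⇒ ddSzz   [S ::= d S z]
ddSzz ⇒ dddSzzz   [S ::= d S z]
dddSzzz ⇒ dddzKzzz   [S ::= z K]
dddzKzzz ⇒ dddzdKzzz   [K ::= d K]
dddzdKzzz ⇒ dddzddzzz   [K ::= d]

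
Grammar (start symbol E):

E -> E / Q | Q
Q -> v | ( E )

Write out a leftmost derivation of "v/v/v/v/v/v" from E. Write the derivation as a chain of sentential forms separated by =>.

E => E/Q   [E -> E / Q]
E/Q => E/Q/Q   [E -> E / Q]
E/Q/Q => E/Q/Q/Q   [E -> E / Q]
E/Q/Q/Q => E/Q/Q/Q/Q   [E -> E / Q]
E/Q/Q/Q/Q => E/Q/Q/Q/Q/Q   [E -> E / Q]
E/Q/Q/Q/Q/Q => Q/Q/Q/Q/Q/Q   [E -> Q]
Q/Q/Q/Q/Q/Q => v/Q/Q/Q/Q/Q   [Q -> v]
v/Q/Q/Q/Q/Q => v/v/Q/Q/Q/Q   [Q -> v]
v/v/Q/Q/Q/Q => v/v/v/Q/Q/Q   [Q -> v]
v/v/v/Q/Q/Q => v/v/v/v/Q/Q   [Q -> v]
v/v/v/v/Q/Q => v/v/v/v/v/Q   [Q -> v]
v/v/v/v/v/Q => v/v/v/v/v/v   [Q -> v]

E => E/Q => E/Q/Q => E/Q/Q/Q => E/Q/Q/Q/Q => E/Q/Q/Q/Q/Q => Q/Q/Q/Q/Q/Q => v/Q/Q/Q/Q/Q => v/v/Q/Q/Q/Q => v/v/v/Q/Q/Q => v/v/v/v/Q/Q => v/v/v/v/v/Q => v/v/v/v/v/v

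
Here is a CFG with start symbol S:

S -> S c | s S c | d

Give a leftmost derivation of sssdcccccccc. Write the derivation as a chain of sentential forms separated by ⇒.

S⇒Sc⇒sScc⇒sSccc⇒sScccc⇒sSccccc⇒ssScccccc⇒ssSccccccc⇒sssScccccccc⇒sssdcccccccc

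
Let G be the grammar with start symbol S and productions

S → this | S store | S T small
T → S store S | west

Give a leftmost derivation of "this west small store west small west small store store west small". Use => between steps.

S => S T small => S store T small => S store store T small => S T small store store T small => S T small T small store store T small => S store T small T small store store T small => S T small store T small T small store store T small => this T small store T small T small store store T small => this west small store T small T small store store T small => this west small store west small T small store store T small => this west small store west small west small store store T small => this west small store west small west small store store west small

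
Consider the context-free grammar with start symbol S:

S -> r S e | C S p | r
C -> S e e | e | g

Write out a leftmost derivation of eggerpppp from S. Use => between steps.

S => CSp   [S -> C S p]
CSp => eSp   [C -> e]
eSp => eCSpp   [S -> C S p]
eCSpp => egSpp   [C -> g]
egSpp => egCSppp   [S -> C S p]
egCSppp => eggSppp   [C -> g]
eggSppp => eggCSpppp   [S -> C S p]
eggCSpppp => eggeSpppp   [C -> e]
eggeSpppp => eggerpppp   [S -> r]

S => CSp => eSp => eCSpp => egSpp => egCSppp => eggSppp => eggCSpppp => eggeSpppp => eggerpppp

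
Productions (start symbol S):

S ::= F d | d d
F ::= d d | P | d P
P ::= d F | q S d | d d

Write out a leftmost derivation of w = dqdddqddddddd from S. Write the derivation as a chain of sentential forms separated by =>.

S => Fd   [S ::= F d]
Fd => dPd   [F ::= d P]
dPd => dqSdd   [P ::= q S d]
dqSdd => dqFddd   [S ::= F d]
dqFddd => dqdPddd   [F ::= d P]
dqdPddd => dqddFddd   [P ::= d F]
dqddFddd => dqdddPddd   [F ::= d P]
dqdddPddd => dqdddqSdddd   [P ::= q S d]
dqdddqSdddd => dqdddqFddddd   [S ::= F d]
dqdddqFddddd => dqdddqPddddd   [F ::= P]
dqdddqPddddd => dqdddqddddddd   [P ::= d d]

S => Fd => dPd => dqSdd => dqFddd => dqdPddd => dqddFddd => dqdddPddd => dqdddqSdddd => dqdddqFddddd => dqdddqPddddd => dqdddqddddddd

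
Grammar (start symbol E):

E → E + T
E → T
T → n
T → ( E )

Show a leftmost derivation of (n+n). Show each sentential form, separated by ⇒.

E⇒T⇒(E)⇒(E+T)⇒(T+T)⇒(n+T)⇒(n+n)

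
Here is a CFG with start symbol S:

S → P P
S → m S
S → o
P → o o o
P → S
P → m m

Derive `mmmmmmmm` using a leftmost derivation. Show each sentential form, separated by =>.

S => PP   [S → P P]
PP => SP   [P → S]
SP => PPP   [S → P P]
PPP => mmPP   [P → m m]
mmPP => mmmmP   [P → m m]
mmmmP => mmmmS   [P → S]
mmmmS => mmmmPP   [S → P P]
mmmmPP => mmmmmmP   [P → m m]
mmmmmmP => mmmmmmmm   [P → m m]

S=>PP=>SP=>PPP=>mmPP=>mmmmP=>mmmmS=>mmmmPP=>mmmmmmP=>mmmmmmmm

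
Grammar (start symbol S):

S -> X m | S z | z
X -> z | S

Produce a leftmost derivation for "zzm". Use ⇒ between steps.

S ⇒ Xm   [S -> X m]
Xm ⇒ Sm   [X -> S]
Sm ⇒ Szm   [S -> S z]
Szm ⇒ zzm   [S -> z]

S ⇒ Xm ⇒ Sm ⇒ Szm ⇒ zzm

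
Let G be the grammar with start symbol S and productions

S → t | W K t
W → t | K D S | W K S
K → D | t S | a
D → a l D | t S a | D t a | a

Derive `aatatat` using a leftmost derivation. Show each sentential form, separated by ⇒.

S ⇒ WKt   [S → W K t]
WKt ⇒ WKSKt   [W → W K S]
WKSKt ⇒ KDSKSKt   [W → K D S]
KDSKSKt ⇒ aDSKSKt   [K → a]
aDSKSKt ⇒ aaSKSKt   [D → a]
aaSKSKt ⇒ aatKSKt   [S → t]
aatKSKt ⇒ aataSKt   [K → a]
aataSKt ⇒ aatatKt   [S → t]
aatatKt ⇒ aatatat   [K → a]

S ⇒ WKt ⇒ WKSKt ⇒ KDSKSKt ⇒ aDSKSKt ⇒ aaSKSKt ⇒ aatKSKt ⇒ aataSKt ⇒ aatatKt ⇒ aatatat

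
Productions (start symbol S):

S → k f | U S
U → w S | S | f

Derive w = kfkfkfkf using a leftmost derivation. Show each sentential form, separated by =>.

S=>US=>SS=>kfS=>kfUS=>kfSS=>kfUSS=>kfSSS=>kfkfSS=>kfkfkfS=>kfkfkfkf

S => US   [S → U S]
US => SS   [U → S]
SS => kfS   [S → k f]
kfS => kfUS   [S → U S]
kfUS => kfSS   [U → S]
kfSS => kfUSS   [S → U S]
kfUSS => kfSSS   [U → S]
kfSSS => kfkfSS   [S → k f]
kfkfSS => kfkfkfS   [S → k f]
kfkfkfS => kfkfkfkf   [S → k f]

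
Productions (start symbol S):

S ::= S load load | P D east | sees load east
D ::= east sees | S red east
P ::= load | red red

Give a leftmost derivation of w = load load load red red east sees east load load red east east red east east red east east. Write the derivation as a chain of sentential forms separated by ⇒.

S ⇒ P D east ⇒ load D east ⇒ load S red east east ⇒ load P D east red east east ⇒ load load D east red east east ⇒ load load S red east east red east east ⇒ load load P D east red east east red east east ⇒ load load load D east red east east red east east ⇒ load load load S red east east red east east red east east ⇒ load load load S load load red east east red east east red east east ⇒ load load load P D east load load red east east red east east red east east ⇒ load load load red red D east load load red east east red east east red east east ⇒ load load load red red east sees east load load red east east red east east red east east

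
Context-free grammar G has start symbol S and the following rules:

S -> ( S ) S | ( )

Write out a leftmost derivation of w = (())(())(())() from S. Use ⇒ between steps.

S⇒(S)S⇒(())S⇒(())(S)S⇒(())(())S⇒(())(())(S)S⇒(())(())(())S⇒(())(())(())()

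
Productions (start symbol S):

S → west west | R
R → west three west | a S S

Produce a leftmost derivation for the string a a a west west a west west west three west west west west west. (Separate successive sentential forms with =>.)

S => R => a S S => a R S => a a S S S => a a R S S => a a a S S S S => a a a west west S S S => a a a west west R S S => a a a west west a S S S S => a a a west west a west west S S S => a a a west west a west west R S S => a a a west west a west west west three west S S => a a a west west a west west west three west west west S => a a a west west a west west west three west west west west west

S => R   [S → R]
R => a S S   [R → a S S]
a S S => a R S   [S → R]
a R S => a a S S S   [R → a S S]
a a S S S => a a R S S   [S → R]
a a R S S => a a a S S S S   [R → a S S]
a a a S S S S => a a a west west S S S   [S → west west]
a a a west west S S S => a a a west west R S S   [S → R]
a a a west west R S S => a a a west west a S S S S   [R → a S S]
a a a west west a S S S S => a a a west west a west west S S S   [S → west west]
a a a west west a west west S S S => a a a west west a west west R S S   [S → R]
a a a west west a west west R S S => a a a west west a west west west three west S S   [R → west three west]
a a a west west a west west west three west S S => a a a west west a west west west three west west west S   [S → west west]
a a a west west a west west west three west west west S => a a a west west a west west west three west west west west west   [S → west west]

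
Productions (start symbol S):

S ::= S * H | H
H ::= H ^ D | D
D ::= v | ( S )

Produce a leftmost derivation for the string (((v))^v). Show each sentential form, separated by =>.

S => H   [S ::= H]
H => D   [H ::= D]
D => (S)   [D ::= ( S )]
(S) => (H)   [S ::= H]
(H) => (H^D)   [H ::= H ^ D]
(H^D) => (D^D)   [H ::= D]
(D^D) => ((S)^D)   [D ::= ( S )]
((S)^D) => ((H)^D)   [S ::= H]
((H)^D) => ((D)^D)   [H ::= D]
((D)^D) => (((S))^D)   [D ::= ( S )]
(((S))^D) => (((H))^D)   [S ::= H]
(((H))^D) => (((D))^D)   [H ::= D]
(((D))^D) => (((v))^D)   [D ::= v]
(((v))^D) => (((v))^v)   [D ::= v]

S => H => D => (S) => (H) => (H^D) => (D^D) => ((S)^D) => ((H)^D) => ((D)^D) => (((S))^D) => (((H))^D) => (((D))^D) => (((v))^D) => (((v))^v)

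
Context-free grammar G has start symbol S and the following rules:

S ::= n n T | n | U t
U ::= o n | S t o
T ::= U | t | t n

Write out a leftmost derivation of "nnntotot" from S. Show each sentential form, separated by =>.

S=>Ut=>Stot=>nnTtot=>nnUtot=>nnStotot=>nnntotot

S => Ut   [S ::= U t]
Ut => Stot   [U ::= S t o]
Stot => nnTtot   [S ::= n n T]
nnTtot => nnUtot   [T ::= U]
nnUtot => nnStotot   [U ::= S t o]
nnStotot => nnntotot   [S ::= n]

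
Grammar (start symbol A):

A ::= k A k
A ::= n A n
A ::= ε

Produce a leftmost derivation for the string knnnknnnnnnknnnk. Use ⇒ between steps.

A ⇒ kAk ⇒ knAnk ⇒ knnAnnk ⇒ knnnAnnnk ⇒ knnnkAknnnk ⇒ knnnknAnknnnk ⇒ knnnknnAnnknnnk ⇒ knnnknnnAnnnknnnk ⇒ knnnknnnnnnknnnk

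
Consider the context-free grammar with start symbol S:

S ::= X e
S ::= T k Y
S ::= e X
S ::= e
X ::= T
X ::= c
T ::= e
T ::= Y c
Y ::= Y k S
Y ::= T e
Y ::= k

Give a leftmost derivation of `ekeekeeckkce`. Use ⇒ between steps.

S ⇒ TkY ⇒ ekY ⇒ ekTe ⇒ ekYce ⇒ ekYkSce ⇒ ekTekSce ⇒ ekeekSce ⇒ ekeekTkYce ⇒ ekeekYckYce ⇒ ekeekTeckYce ⇒ ekeekeeckYce ⇒ ekeekeeckkce

S ⇒ TkY   [S ::= T k Y]
TkY ⇒ ekY   [T ::= e]
ekY ⇒ ekTe   [Y ::= T e]
ekTe ⇒ ekYce   [T ::= Y c]
ekYce ⇒ ekYkSce   [Y ::= Y k S]
ekYkSce ⇒ ekTekSce   [Y ::= T e]
ekTekSce ⇒ ekeekSce   [T ::= e]
ekeekSce ⇒ ekeekTkYce   [S ::= T k Y]
ekeekTkYce ⇒ ekeekYckYce   [T ::= Y c]
ekeekYckYce ⇒ ekeekTeckYce   [Y ::= T e]
ekeekTeckYce ⇒ ekeekeeckYce   [T ::= e]
ekeekeeckYce ⇒ ekeekeeckkce   [Y ::= k]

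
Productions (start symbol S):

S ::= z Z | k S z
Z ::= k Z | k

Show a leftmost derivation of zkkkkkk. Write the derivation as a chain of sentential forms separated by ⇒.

S ⇒ zZ ⇒ zkZ ⇒ zkkZ ⇒ zkkkZ ⇒ zkkkkZ ⇒ zkkkkkZ ⇒ zkkkkkk

S ⇒ zZ   [S ::= z Z]
zZ ⇒ zkZ   [Z ::= k Z]
zkZ ⇒ zkkZ   [Z ::= k Z]
zkkZ ⇒ zkkkZ   [Z ::= k Z]
zkkkZ ⇒ zkkkkZ   [Z ::= k Z]
zkkkkZ ⇒ zkkkkkZ   [Z ::= k Z]
zkkkkkZ ⇒ zkkkkkk   [Z ::= k]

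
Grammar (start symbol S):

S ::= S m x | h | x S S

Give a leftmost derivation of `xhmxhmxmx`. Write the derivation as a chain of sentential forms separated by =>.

S => Smx => xSSmx => xSmxSmx => xhmxSmx => xhmxSmxmx => xhmxhmxmx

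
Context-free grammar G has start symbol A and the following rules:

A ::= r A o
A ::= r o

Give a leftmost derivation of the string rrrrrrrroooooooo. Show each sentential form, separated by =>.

A => rAo => rrAoo => rrrAooo => rrrrAoooo => rrrrrAooooo => rrrrrrAoooooo => rrrrrrrAooooooo => rrrrrrrroooooooo

A => rAo   [A ::= r A o]
rAo => rrAoo   [A ::= r A o]
rrAoo => rrrAooo   [A ::= r A o]
rrrAooo => rrrrAoooo   [A ::= r A o]
rrrrAoooo => rrrrrAooooo   [A ::= r A o]
rrrrrAooooo => rrrrrrAoooooo   [A ::= r A o]
rrrrrrAoooooo => rrrrrrrAooooooo   [A ::= r A o]
rrrrrrrAooooooo => rrrrrrrroooooooo   [A ::= r o]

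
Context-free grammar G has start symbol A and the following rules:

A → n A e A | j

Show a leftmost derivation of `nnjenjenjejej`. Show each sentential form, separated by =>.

A => nAeA => nnAeAeA => nnjeAeA => nnjenAeAeA => nnjenjeAeA => nnjenjenAeAeA => nnjenjenjeAeA => nnjenjenjejeA => nnjenjenjejej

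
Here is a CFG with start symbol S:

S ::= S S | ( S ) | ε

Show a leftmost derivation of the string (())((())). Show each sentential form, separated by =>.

S => SS   [S ::= S S]
SS => SSS   [S ::= S S]
SSS => SSSS   [S ::= S S]
SSSS => (S)SSS   [S ::= ( S )]
(S)SSS => (SS)SSS   [S ::= S S]
(SS)SSS => ((S)S)SSS   [S ::= ( S )]
((S)S)SSS => (()S)SSS   [S ::= ε]
(()S)SSS => (())SSS   [S ::= ε]
(())SSS => (())(S)SS   [S ::= ( S )]
(())(S)SS => (())((S))SS   [S ::= ( S )]
(())((S))SS => (())(((S)))SS   [S ::= ( S )]
(())(((S)))SS => (())((()))SS   [S ::= ε]
(())((()))SS => (())((()))S   [S ::= ε]
(())((()))S => (())((()))   [S ::= ε]

S=>SS=>SSS=>SSSS=>(S)SSS=>(SS)SSS=>((S)S)SSS=>(()S)SSS=>(())SSS=>(())(S)SS=>(())((S))SS=>(())(((S)))SS=>(())((()))SS=>(())((()))S=>(())((()))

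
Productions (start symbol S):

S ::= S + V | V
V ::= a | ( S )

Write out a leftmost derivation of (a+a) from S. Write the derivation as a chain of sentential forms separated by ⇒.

S ⇒ V ⇒ (S) ⇒ (S+V) ⇒ (V+V) ⇒ (a+V) ⇒ (a+a)

S ⇒ V   [S ::= V]
V ⇒ (S)   [V ::= ( S )]
(S) ⇒ (S+V)   [S ::= S + V]
(S+V) ⇒ (V+V)   [S ::= V]
(V+V) ⇒ (a+V)   [V ::= a]
(a+V) ⇒ (a+a)   [V ::= a]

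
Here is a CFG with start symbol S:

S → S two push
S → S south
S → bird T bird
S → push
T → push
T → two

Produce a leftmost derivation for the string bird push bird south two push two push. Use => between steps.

S => S two push => S two push two push => S south two push two push => bird T bird south two push two push => bird push bird south two push two push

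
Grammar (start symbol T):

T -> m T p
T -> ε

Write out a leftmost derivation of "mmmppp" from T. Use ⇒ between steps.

T⇒mTp⇒mmTpp⇒mmmTppp⇒mmmppp

T ⇒ mTp   [T -> m T p]
mTp ⇒ mmTpp   [T -> m T p]
mmTpp ⇒ mmmTppp   [T -> m T p]
mmmTppp ⇒ mmmppp   [T -> ε]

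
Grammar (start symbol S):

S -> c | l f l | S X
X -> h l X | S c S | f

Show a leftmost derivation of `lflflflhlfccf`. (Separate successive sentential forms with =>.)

S => SX => SXX => SXXX => lflXXX => lflfXX => lflfScSX => lflfSXcSX => lflflflXcSX => lflflflhlXcSX => lflflflhlfcSX => lflflflhlfccX => lflflflhlfccf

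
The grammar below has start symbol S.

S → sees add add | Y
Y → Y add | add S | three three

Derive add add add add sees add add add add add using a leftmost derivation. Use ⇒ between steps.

S ⇒ Y   [S → Y]
Y ⇒ Y add   [Y → Y add]
Y add ⇒ add S add   [Y → add S]
add S add ⇒ add Y add   [S → Y]
add Y add ⇒ add Y add add   [Y → Y add]
add Y add add ⇒ add Y add add add   [Y → Y add]
add Y add add add ⇒ add add S add add add   [Y → add S]
add add S add add add ⇒ add add Y add add add   [S → Y]
add add Y add add add ⇒ add add add S add add add   [Y → add S]
add add add S add add add ⇒ add add add Y add add add   [S → Y]
add add add Y add add add ⇒ add add add add S add add add   [Y → add S]
add add add add S add add add ⇒ add add add add sees add add add add add   [S → sees add add]

S ⇒ Y ⇒ Y add ⇒ add S add ⇒ add Y add ⇒ add Y add add ⇒ add Y add add add ⇒ add add S add add add ⇒ add add Y add add add ⇒ add add add S add add add ⇒ add add add Y add add add ⇒ add add add add S add add add ⇒ add add add add sees add add add add add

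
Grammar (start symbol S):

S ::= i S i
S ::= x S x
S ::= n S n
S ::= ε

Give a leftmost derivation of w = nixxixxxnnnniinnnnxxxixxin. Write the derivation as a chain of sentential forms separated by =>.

S => nSn   [S ::= n S n]
nSn => niSin   [S ::= i S i]
niSin => nixSxin   [S ::= x S x]
nixSxin => nixxSxxin   [S ::= x S x]
nixxSxxin => nixxiSixxin   [S ::= i S i]
nixxiSixxin => nixxixSxixxin   [S ::= x S x]
nixxixSxixxin => nixxixxSxxixxin   [S ::= x S x]
nixxixxSxxixxin => nixxixxxSxxxixxin   [S ::= x S x]
nixxixxxSxxxixxin => nixxixxxnSnxxxixxin   [S ::= n S n]
nixxixxxnSnxxxixxin => nixxixxxnnSnnxxxixxin   [S ::= n S n]
nixxixxxnnSnnxxxixxin => nixxixxxnnnSnnnxxxixxin   [S ::= n S n]
nixxixxxnnnSnnnxxxixxin => nixxixxxnnnnSnnnnxxxixxin   [S ::= n S n]
nixxixxxnnnnSnnnnxxxixxin => nixxixxxnnnniSinnnnxxxixxin   [S ::= i S i]
nixxixxxnnnniSinnnnxxxixxin => nixxixxxnnnniinnnnxxxixxin   [S ::= ε]

S => nSn => niSin => nixSxin => nixxSxxin => nixxiSixxin => nixxixSxixxin => nixxixxSxxixxin => nixxixxxSxxxixxin => nixxixxxnSnxxxixxin => nixxixxxnnSnnxxxixxin => nixxixxxnnnSnnnxxxixxin => nixxixxxnnnnSnnnnxxxixxin => nixxixxxnnnniSinnnnxxxixxin => nixxixxxnnnniinnnnxxxixxin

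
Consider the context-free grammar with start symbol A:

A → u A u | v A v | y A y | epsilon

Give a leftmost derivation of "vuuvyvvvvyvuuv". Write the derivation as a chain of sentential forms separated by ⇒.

A⇒vAv⇒vuAuv⇒vuuAuuv⇒vuuvAvuuv⇒vuuvyAyvuuv⇒vuuvyvAvyvuuv⇒vuuvyvvAvvyvuuv⇒vuuvyvvvvyvuuv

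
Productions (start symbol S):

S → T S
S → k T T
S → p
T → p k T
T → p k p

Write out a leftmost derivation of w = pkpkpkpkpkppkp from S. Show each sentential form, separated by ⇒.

S⇒TS⇒pkTS⇒pkpkpS⇒pkpkpkTT⇒pkpkpkpkTT⇒pkpkpkpkpkpT⇒pkpkpkpkpkppkp

S ⇒ TS   [S → T S]
TS ⇒ pkTS   [T → p k T]
pkTS ⇒ pkpkpS   [T → p k p]
pkpkpS ⇒ pkpkpkTT   [S → k T T]
pkpkpkTT ⇒ pkpkpkpkTT   [T → p k T]
pkpkpkpkTT ⇒ pkpkpkpkpkpT   [T → p k p]
pkpkpkpkpkpT ⇒ pkpkpkpkpkppkp   [T → p k p]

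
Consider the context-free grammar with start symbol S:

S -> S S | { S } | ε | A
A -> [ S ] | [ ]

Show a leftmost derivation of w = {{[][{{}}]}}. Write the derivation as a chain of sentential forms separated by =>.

S => {S}   [S -> { S }]
{S} => {{S}}   [S -> { S }]
{{S}} => {{SS}}   [S -> S S]
{{SS}} => {{AS}}   [S -> A]
{{AS}} => {{[]S}}   [A -> [ ]]
{{[]S}} => {{[]A}}   [S -> A]
{{[]A}} => {{[][S]}}   [A -> [ S ]]
{{[][S]}} => {{[][{S}]}}   [S -> { S }]
{{[][{S}]}} => {{[][{{S}}]}}   [S -> { S }]
{{[][{{S}}]}} => {{[][{{}}]}}   [S -> ε]

S => {S} => {{S}} => {{SS}} => {{AS}} => {{[]S}} => {{[]A}} => {{[][S]}} => {{[][{S}]}} => {{[][{{S}}]}} => {{[][{{}}]}}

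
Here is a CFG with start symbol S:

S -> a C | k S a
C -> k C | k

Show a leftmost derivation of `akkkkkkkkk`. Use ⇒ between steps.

S ⇒ aC ⇒ akC ⇒ akkC ⇒ akkkC ⇒ akkkkC ⇒ akkkkkC ⇒ akkkkkkC ⇒ akkkkkkkC ⇒ akkkkkkkkC ⇒ akkkkkkkkk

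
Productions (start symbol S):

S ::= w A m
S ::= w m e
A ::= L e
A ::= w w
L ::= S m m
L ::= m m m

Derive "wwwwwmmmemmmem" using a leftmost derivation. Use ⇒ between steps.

S ⇒ wAm ⇒ wLem ⇒ wSmmem ⇒ wwAmmmem ⇒ wwLemmmem ⇒ wwSmmemmmem ⇒ wwwAmmmemmmem ⇒ wwwwwmmmemmmem

S ⇒ wAm   [S ::= w A m]
wAm ⇒ wLem   [A ::= L e]
wLem ⇒ wSmmem   [L ::= S m m]
wSmmem ⇒ wwAmmmem   [S ::= w A m]
wwAmmmem ⇒ wwLemmmem   [A ::= L e]
wwLemmmem ⇒ wwSmmemmmem   [L ::= S m m]
wwSmmemmmem ⇒ wwwAmmmemmmem   [S ::= w A m]
wwwAmmmemmmem ⇒ wwwwwmmmemmmem   [A ::= w w]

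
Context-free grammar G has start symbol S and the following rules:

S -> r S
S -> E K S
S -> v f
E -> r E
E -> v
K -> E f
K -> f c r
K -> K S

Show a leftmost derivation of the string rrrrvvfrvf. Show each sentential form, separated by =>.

S=>EKS=>rEKS=>rrEKS=>rrrEKS=>rrrrEKS=>rrrrvKS=>rrrrvEfS=>rrrrvvfS=>rrrrvvfrS=>rrrrvvfrvf

S => EKS   [S -> E K S]
EKS => rEKS   [E -> r E]
rEKS => rrEKS   [E -> r E]
rrEKS => rrrEKS   [E -> r E]
rrrEKS => rrrrEKS   [E -> r E]
rrrrEKS => rrrrvKS   [E -> v]
rrrrvKS => rrrrvEfS   [K -> E f]
rrrrvEfS => rrrrvvfS   [E -> v]
rrrrvvfS => rrrrvvfrS   [S -> r S]
rrrrvvfrS => rrrrvvfrvf   [S -> v f]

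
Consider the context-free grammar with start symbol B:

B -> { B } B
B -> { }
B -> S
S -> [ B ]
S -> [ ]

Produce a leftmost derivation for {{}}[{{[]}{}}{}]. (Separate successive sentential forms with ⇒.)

B ⇒ {B}B ⇒ {{}}B ⇒ {{}}S ⇒ {{}}[B] ⇒ {{}}[{B}B] ⇒ {{}}[{{B}B}B] ⇒ {{}}[{{S}B}B] ⇒ {{}}[{{[]}B}B] ⇒ {{}}[{{[]}{}}B] ⇒ {{}}[{{[]}{}}{}]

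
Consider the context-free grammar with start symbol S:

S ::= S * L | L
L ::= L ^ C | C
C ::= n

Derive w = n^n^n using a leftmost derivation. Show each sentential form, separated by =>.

S => L => L^C => L^C^C => C^C^C => n^C^C => n^n^C => n^n^n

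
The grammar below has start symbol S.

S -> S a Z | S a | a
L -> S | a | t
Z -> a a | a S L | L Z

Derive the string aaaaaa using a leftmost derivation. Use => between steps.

S => SaZ   [S -> S a Z]
SaZ => aaZ   [S -> a]
aaZ => aaLZ   [Z -> L Z]
aaLZ => aaaZ   [L -> a]
aaaZ => aaaaSL   [Z -> a S L]
aaaaSL => aaaaaL   [S -> a]
aaaaaL => aaaaaa   [L -> a]

S=>SaZ=>aaZ=>aaLZ=>aaaZ=>aaaaSL=>aaaaaL=>aaaaaa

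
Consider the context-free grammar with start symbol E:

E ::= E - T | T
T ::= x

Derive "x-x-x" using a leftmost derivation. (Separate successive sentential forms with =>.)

E=>E-T=>E-T-T=>T-T-T=>x-T-T=>x-x-T=>x-x-x

E => E-T   [E ::= E - T]
E-T => E-T-T   [E ::= E - T]
E-T-T => T-T-T   [E ::= T]
T-T-T => x-T-T   [T ::= x]
x-T-T => x-x-T   [T ::= x]
x-x-T => x-x-x   [T ::= x]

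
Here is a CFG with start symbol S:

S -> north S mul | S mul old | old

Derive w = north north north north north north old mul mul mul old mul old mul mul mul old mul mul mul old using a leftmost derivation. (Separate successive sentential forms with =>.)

S => S mul old   [S -> S mul old]
S mul old => north S mul mul old   [S -> north S mul]
north S mul mul old => north north S mul mul mul old   [S -> north S mul]
north north S mul mul mul old => north north S mul old mul mul mul old   [S -> S mul old]
north north S mul old mul mul mul old => north north north S mul mul old mul mul mul old   [S -> north S mul]
north north north S mul mul old mul mul mul old => north north north north S mul mul mul old mul mul mul old   [S -> north S mul]
north north north north S mul mul mul old mul mul mul old => north north north north S mul old mul mul mul old mul mul mul old   [S -> S mul old]
north north north north S mul old mul mul mul old mul mul mul old => north north north north S mul old mul old mul mul mul old mul mul mul old   [S -> S mul old]
north north north north S mul old mul old mul mul mul old mul mul mul old => north north north north north S mul mul old mul old mul mul mul old mul mul mul old   [S -> north S mul]
north north north north north S mul mul old mul old mul mul mul old mul mul mul old => north north north north north north S mul mul mul old mul old mul mul mul old mul mul mul old   [S -> north S mul]
north north north north north north S mul mul mul old mul old mul mul mul old mul mul mul old => north north north north north north old mul mul mul old mul old mul mul mul old mul mul mul old   [S -> old]

S => S mul old => north S mul mul old => north north S mul mul mul old => north north S mul old mul mul mul old => north north north S mul mul old mul mul mul old => north north north north S mul mul mul old mul mul mul old => north north north north S mul old mul mul mul old mul mul mul old => north north north north S mul old mul old mul mul mul old mul mul mul old => north north north north north S mul mul old mul old mul mul mul old mul mul mul old => north north north north north north S mul mul mul old mul old mul mul mul old mul mul mul old => north north north north north north old mul mul mul old mul old mul mul mul old mul mul mul old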